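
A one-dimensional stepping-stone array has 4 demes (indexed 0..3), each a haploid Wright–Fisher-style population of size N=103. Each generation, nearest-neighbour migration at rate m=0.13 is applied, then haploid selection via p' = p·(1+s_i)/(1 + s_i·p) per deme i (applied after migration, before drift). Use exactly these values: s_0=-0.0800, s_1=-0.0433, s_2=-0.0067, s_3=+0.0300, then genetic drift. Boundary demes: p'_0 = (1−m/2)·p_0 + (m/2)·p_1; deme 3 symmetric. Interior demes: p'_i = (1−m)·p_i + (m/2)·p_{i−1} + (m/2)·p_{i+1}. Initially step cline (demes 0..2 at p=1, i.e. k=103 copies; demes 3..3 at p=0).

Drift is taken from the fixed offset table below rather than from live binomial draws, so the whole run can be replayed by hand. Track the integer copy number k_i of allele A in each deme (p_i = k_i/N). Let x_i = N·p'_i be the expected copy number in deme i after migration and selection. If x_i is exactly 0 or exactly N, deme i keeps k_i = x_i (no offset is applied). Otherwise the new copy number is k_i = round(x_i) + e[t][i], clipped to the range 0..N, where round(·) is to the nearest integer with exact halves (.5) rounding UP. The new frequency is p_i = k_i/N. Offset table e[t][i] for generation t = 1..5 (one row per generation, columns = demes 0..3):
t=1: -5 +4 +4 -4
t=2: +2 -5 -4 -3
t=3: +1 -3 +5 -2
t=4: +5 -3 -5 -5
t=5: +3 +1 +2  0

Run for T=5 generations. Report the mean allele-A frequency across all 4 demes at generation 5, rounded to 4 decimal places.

t=0: k=[103 103 103 0]
t=1: x=[103.0000 103.0000 96.2628 6.8824] k=[103 103 100 3]
t=2: x=[103.0000 102.7962 93.8340 9.5582] k=[103 98 90 7]
t=3: x=[102.6468 97.5822 85.0255 12.7209] k=[103 95 90 11]
t=4: x=[102.4350 94.8696 85.0908 16.5413] k=[103 92 80 12]
t=5: x=[102.2233 91.4902 76.2270 16.8321] k=[103 92 78 17]

0.7039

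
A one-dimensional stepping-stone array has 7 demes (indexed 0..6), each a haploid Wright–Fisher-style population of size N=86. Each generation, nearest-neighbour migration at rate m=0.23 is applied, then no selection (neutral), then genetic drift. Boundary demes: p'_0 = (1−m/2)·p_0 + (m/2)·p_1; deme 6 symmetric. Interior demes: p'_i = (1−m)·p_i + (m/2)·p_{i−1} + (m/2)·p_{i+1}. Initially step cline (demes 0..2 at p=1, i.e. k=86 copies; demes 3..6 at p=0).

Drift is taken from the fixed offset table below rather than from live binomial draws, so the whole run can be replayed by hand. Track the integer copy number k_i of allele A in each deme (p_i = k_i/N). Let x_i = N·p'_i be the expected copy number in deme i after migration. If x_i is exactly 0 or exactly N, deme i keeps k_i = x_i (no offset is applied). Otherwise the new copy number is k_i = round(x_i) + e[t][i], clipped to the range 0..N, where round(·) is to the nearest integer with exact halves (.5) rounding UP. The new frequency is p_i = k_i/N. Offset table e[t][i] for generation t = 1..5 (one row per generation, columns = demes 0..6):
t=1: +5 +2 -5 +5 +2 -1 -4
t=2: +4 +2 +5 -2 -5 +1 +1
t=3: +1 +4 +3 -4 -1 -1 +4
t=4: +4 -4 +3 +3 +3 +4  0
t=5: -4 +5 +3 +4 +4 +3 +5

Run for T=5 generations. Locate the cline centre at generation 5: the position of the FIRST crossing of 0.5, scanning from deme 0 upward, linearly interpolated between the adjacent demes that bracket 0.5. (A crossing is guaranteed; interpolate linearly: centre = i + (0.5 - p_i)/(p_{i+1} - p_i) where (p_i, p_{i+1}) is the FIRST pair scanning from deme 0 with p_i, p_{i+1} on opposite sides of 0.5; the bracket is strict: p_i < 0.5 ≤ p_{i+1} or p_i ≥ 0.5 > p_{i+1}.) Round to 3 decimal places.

t=0: k=[86 86 86 0 0 0 0]
t=1: x=[86.0000 86.0000 76.1100 9.8900 0.0000 0.0000 0.0000] k=[86 86 71 15 0 0 0]
t=2: x=[86.0000 84.2750 66.2850 19.7150 1.7250 0.0000 0.0000] k=[86 86 71 18 0 0 0]
t=3: x=[86.0000 84.2750 66.6300 22.0250 2.0700 0.0000 0.0000] k=[86 86 70 18 1 0 0]
t=4: x=[86.0000 84.1600 65.8600 22.0250 2.8400 0.1150 0.0000] k=[86 80 69 25 6 4 0]
t=5: x=[85.3100 79.4250 65.2050 27.8750 7.9550 3.7700 0.4600] k=[81 84 68 32 12 7 5]

2.694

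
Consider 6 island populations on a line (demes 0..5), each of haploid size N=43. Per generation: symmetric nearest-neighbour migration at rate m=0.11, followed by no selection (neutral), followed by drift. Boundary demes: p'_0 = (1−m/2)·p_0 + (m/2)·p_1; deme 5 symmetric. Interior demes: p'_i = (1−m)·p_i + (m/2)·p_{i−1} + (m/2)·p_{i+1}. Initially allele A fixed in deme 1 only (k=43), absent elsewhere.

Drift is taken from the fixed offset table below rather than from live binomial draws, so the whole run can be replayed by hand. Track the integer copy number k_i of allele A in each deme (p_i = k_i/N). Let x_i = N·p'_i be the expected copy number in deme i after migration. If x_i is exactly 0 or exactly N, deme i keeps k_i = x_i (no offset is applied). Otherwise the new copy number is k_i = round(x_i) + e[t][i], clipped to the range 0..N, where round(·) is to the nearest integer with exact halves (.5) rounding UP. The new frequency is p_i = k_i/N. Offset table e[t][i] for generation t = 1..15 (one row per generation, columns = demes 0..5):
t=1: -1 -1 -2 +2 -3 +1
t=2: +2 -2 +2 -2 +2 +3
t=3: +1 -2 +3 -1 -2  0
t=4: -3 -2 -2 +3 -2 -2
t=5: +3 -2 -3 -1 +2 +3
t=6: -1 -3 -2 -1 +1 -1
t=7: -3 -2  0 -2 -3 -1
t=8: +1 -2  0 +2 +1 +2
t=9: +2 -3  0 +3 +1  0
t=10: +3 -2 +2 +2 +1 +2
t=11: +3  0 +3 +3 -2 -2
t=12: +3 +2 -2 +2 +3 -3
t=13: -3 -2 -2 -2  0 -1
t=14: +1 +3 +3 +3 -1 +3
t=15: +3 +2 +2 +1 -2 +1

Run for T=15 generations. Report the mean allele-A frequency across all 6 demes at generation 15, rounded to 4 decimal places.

t=0: k=[0 43 0 0 0 0]
t=1: x=[2.3650 38.2700 2.3650 0.0000 0.0000 0.0000] k=[1 37 0 0 0 0]
t=2: x=[2.9800 32.9850 2.0350 0.0000 0.0000 0.0000] k=[5 31 4 0 0 0]
t=3: x=[6.4300 28.0850 5.2650 0.2200 0.0000 0.0000] k=[7 26 8 0 0 0]
t=4: x=[8.0450 23.9650 8.5500 0.4400 0.0000 0.0000] k=[5 22 7 3 0 0]
t=5: x=[5.9350 20.2400 7.6050 3.0550 0.1650 0.0000] k=[9 18 5 2 2 0]
t=6: x=[9.4950 16.7900 5.5500 2.1650 1.8900 0.1100] k=[8 14 4 1 3 0]
t=7: x=[8.3300 13.1200 4.3850 1.2750 2.7250 0.1650] k=[5 11 4 0 0 0]
t=8: x=[5.3300 10.2850 4.1650 0.2200 0.0000 0.0000] k=[6 8 4 2 0 0]
t=9: x=[6.1100 7.6700 4.1100 2.0000 0.1100 0.0000] k=[8 5 4 5 1 0]
t=10: x=[7.8350 5.1100 4.1100 4.7250 1.1650 0.0550] k=[11 3 6 7 2 2]
t=11: x=[10.5600 3.6050 5.8900 6.6700 2.2750 2.0000] k=[14 4 9 10 0 0]
t=12: x=[13.4500 4.8250 8.7800 9.3950 0.5500 0.0000] k=[16 7 7 11 4 0]
t=13: x=[15.5050 7.4950 7.2200 10.3950 4.1650 0.2200] k=[13 5 5 8 4 0]
t=14: x=[12.5600 5.4400 5.1650 7.6150 4.0000 0.2200] k=[14 8 8 11 3 3]
t=15: x=[13.6700 8.3300 8.1650 10.3950 3.4400 3.0000] k=[17 10 10 11 1 4]

0.2054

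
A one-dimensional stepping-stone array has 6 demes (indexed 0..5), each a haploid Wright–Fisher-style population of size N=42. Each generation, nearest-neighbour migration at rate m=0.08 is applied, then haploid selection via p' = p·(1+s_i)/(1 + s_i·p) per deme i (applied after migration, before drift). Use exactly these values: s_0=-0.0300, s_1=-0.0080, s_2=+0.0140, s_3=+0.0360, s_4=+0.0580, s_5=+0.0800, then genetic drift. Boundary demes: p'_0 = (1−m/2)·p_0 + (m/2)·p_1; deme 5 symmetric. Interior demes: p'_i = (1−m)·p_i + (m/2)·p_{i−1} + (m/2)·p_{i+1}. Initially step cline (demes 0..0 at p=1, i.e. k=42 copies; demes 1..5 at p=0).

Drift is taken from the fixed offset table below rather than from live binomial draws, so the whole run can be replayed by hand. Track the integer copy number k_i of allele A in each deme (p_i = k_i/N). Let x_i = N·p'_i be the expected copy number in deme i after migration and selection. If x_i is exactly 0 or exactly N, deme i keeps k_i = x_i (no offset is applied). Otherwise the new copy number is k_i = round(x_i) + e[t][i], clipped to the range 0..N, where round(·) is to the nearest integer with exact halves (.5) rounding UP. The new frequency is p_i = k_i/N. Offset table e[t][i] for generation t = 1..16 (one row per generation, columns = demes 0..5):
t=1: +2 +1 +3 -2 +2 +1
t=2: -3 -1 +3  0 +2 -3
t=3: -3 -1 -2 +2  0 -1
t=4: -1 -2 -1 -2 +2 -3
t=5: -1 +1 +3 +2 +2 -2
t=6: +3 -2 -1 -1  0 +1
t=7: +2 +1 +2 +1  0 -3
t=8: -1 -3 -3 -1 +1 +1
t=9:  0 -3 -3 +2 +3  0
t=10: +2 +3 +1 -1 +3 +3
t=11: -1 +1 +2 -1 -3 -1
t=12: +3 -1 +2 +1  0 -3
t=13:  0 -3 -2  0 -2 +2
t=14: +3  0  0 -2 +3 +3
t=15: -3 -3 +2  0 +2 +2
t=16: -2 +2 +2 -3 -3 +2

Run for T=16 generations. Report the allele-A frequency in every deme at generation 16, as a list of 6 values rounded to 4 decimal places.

[0.5476, 0.1667, 0.1667, 0.0000, 0.1905, 0.2857]

t=0: k=[42 0 0 0 0 0]
t=1: x=[40.2702 1.6671 0.0000 0.0000 0.0000 0.0000] k=[42 3 0 0 0 0]
t=2: x=[40.3936 4.4082 0.1217 0.0000 0.0000 0.0000] k=[37 3 3 0 0 0]
t=3: x=[35.4739 4.3287 2.9175 0.1243 0.0000 0.0000] k=[32 3 1 2 0 0]
t=4: x=[30.5886 4.0505 1.1353 1.9445 0.0846 0.0000] k=[30 2 0 0 2 0]
t=5: x=[28.6037 3.0174 0.0811 0.0829 1.9418 0.0864] k=[28 4 3 2 4 0]
t=6: x=[26.7454 4.8852 3.0390 2.1923 3.9575 0.1727] k=[30 3 2 1 4 1]
t=7: x=[28.6441 4.0108 2.0266 1.2006 3.9575 1.2070] k=[31 5 4 2 4 0]
t=8: x=[29.6967 5.9588 4.0101 2.2336 3.9575 0.1727] k=[29 3 1 1 5 1]
t=9: x=[27.6739 3.9313 1.0947 1.2006 4.9196 1.2500] k=[28 1 0 3 8 1]
t=10: x=[26.6243 2.0245 0.1622 3.1825 7.8744 1.3790] k=[29 5 1 2 11 4]
t=11: x=[27.7547 5.7600 1.2163 2.3987 10.8063 4.5850] k=[27 7 3 1 8 4]
t=12: x=[25.8987 7.5899 3.1199 1.4073 7.9158 4.4575] k=[29 7 5 2 8 1]
t=13: x=[27.8355 7.7491 5.0211 2.4400 7.8329 1.3790] k=[28 5 3 2 6 3]
t=14: x=[26.7857 5.7997 3.0794 2.2749 6.0043 3.3497] k=[30 6 3 0 9 6]
t=15: x=[28.7655 6.7941 3.0390 0.4971 8.9093 6.5334] k=[26 4 5 0 11 9]
t=16: x=[24.8116 4.8852 4.8190 0.6627 10.9297 9.6397] k=[23 7 7 0 8 12]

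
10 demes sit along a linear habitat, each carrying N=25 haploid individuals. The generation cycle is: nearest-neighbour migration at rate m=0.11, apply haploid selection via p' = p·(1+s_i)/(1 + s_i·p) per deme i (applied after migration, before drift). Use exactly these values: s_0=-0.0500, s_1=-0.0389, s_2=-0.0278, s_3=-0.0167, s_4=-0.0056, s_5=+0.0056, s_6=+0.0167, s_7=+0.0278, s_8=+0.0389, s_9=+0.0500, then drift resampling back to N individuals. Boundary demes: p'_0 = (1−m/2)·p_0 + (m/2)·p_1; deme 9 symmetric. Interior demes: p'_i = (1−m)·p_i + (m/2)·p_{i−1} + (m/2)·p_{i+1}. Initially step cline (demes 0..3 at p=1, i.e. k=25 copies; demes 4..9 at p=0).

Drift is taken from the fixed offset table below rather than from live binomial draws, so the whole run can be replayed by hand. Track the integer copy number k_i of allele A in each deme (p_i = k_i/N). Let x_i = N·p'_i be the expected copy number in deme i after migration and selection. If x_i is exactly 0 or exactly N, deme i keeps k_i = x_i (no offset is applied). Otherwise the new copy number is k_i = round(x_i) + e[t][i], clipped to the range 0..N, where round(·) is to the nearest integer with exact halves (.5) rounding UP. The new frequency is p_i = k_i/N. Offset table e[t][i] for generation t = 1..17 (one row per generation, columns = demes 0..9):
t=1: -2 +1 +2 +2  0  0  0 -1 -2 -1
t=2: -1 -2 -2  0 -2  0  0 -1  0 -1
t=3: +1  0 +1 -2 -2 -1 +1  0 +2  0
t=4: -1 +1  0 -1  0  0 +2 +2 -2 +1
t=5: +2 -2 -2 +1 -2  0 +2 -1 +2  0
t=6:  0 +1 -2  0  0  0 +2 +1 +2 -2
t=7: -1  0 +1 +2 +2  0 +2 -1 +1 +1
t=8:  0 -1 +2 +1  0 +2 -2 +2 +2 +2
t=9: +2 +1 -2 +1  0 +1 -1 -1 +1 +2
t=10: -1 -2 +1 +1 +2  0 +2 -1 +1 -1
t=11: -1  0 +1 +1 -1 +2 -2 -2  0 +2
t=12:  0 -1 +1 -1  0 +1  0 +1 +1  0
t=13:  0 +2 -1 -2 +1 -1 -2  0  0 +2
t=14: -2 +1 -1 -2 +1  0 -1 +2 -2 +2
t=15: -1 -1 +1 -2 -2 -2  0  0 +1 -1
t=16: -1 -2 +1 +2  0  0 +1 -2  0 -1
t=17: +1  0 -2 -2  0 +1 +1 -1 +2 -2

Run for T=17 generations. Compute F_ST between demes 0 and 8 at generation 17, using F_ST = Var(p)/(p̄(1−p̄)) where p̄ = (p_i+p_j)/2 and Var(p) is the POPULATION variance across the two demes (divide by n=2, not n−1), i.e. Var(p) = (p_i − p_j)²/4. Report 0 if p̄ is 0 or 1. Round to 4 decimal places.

t=0: k=[25 25 25 25 0 0 0 0 0 0]
t=1: x=[25.0000 25.0000 25.0000 23.6030 1.3677 0.0000 0.0000 0.0000 0.0000 0.0000] k=[25 25 25 25 1 0 0 0 0 0]
t=2: x=[25.0000 25.0000 25.0000 23.6588 2.2535 0.0553 0.0000 0.0000 0.0000 0.0000] k=[25 25 25 24 0 0 0 0 0 0]
t=3: x=[25.0000 25.0000 24.9434 22.7001 1.3130 0.0000 0.0000 0.0000 0.0000 0.0000] k=[25 25 25 21 0 0 0 0 0 0]
t=4: x=[25.0000 25.0000 24.7738 19.9980 1.1488 0.0000 0.0000 0.0000 0.0000 0.0000] k=[25 25 25 19 1 0 0 0 0 0]
t=5: x=[25.0000 25.0000 24.6607 18.2574 1.9250 0.0553 0.0000 0.0000 0.0000 0.0000] k=[25 25 23 19 0 0 0 0 0 0]
t=6: x=[25.0000 24.8856 22.8349 18.0911 1.0394 0.0000 0.0000 0.0000 0.0000 0.0000] k=[25 25 21 18 1 0 0 0 0 0]
t=7: x=[25.0000 24.7712 20.9604 17.1395 1.8703 0.0553 0.0000 0.0000 0.0000 0.0000] k=[25 25 22 19 4 0 0 0 0 0]
t=8: x=[25.0000 24.8284 21.9248 18.2574 4.5839 0.2212 0.0000 0.0000 0.0000 0.0000] k=[25 24 24 19 5 2 0 0 0 0]
t=9: x=[24.9421 24.0183 23.6905 18.4237 5.5806 2.0656 0.1118 0.0000 0.0000 0.0000] k=[25 25 22 19 6 3 0 0 0 0]
t=10: x=[25.0000 24.8284 21.9248 18.3683 6.5229 3.0148 0.1677 0.0000 0.0000 0.0000] k=[25 23 23 19 9 3 2 0 0 0]
t=11: x=[24.8842 23.0395 22.7223 18.5901 9.1873 3.2909 1.9749 0.1130 0.0000 0.0000] k=[24 23 24 20 8 5 0 0 0 0]
t=12: x=[23.8919 23.0395 23.6905 19.4880 8.4635 4.9120 0.2795 0.0000 0.0000 0.0000] k=[24 22 25 18 8 6 0 0 0 0]
t=13: x=[23.8343 22.1772 24.4346 17.7486 8.4086 5.8049 0.3354 0.0000 0.0000 0.0000] k=[24 24 23 16 9 5 0 0 0 0]
t=14: x=[23.9496 23.9042 22.6097 15.9028 9.1324 4.9672 0.2795 0.0000 0.0000 0.0000] k=[22 25 22 14 10 5 0 0 0 0]
t=15: x=[22.0335 24.6568 21.6439 14.1166 9.9114 5.0224 0.2795 0.0000 0.0000 0.0000] k=[21 24 23 12 8 3 0 0 0 0]
t=16: x=[20.9955 23.7331 22.3847 12.2798 7.9146 3.1252 0.1677 0.0000 0.0000 0.0000] k=[20 22 23 14 8 3 1 0 0 0]
t=17: x=[19.9051 21.8370 22.3847 14.0615 8.0244 3.1805 1.0719 0.0565 0.0000 0.0000] k=[21 22 20 12 8 4 2 0 0 0]

0.7241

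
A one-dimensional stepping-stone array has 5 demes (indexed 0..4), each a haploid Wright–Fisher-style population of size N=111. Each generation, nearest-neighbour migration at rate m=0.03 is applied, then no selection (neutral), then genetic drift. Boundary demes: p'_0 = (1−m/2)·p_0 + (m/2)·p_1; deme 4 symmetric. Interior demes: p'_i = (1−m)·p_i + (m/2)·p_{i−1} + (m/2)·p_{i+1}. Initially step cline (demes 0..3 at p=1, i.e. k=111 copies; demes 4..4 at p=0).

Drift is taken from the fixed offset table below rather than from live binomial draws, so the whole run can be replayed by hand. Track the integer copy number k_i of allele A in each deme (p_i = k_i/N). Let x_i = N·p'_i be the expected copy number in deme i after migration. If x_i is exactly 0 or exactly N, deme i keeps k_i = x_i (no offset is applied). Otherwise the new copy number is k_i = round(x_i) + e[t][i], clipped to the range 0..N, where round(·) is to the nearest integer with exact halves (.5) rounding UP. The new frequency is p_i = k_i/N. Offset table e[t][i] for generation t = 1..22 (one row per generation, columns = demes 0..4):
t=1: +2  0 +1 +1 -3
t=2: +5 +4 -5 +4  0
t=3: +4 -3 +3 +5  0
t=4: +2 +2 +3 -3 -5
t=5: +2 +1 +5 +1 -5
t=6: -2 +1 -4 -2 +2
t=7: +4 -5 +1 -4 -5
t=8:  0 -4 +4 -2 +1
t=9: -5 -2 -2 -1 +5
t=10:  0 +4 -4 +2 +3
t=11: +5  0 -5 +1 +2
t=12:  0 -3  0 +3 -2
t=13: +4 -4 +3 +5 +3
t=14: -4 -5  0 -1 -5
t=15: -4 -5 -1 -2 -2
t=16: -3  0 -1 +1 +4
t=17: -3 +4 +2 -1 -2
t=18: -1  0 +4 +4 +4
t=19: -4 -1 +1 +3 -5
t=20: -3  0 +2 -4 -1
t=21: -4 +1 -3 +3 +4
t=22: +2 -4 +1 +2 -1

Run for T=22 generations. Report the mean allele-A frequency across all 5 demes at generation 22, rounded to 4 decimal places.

0.7189

t=0: k=[111 111 111 111 0]
t=1: x=[111.0000 111.0000 111.0000 109.3350 1.6650] k=[111 111 111 110 0]
t=2: x=[111.0000 111.0000 110.9850 108.3650 1.6500] k=[111 111 106 111 2]
t=3: x=[111.0000 110.9250 106.1500 109.2900 3.6350] k=[111 108 109 111 4]
t=4: x=[110.9550 108.0600 109.0150 109.3650 5.6050] k=[111 110 111 106 1]
t=5: x=[110.9850 110.0300 110.9100 104.5000 2.5750] k=[111 111 111 106 0]
t=6: x=[111.0000 111.0000 110.9250 104.4850 1.5900] k=[111 111 107 102 4]
t=7: x=[111.0000 110.9400 106.9850 100.6050 5.4700] k=[111 106 108 97 0]
t=8: x=[110.9250 106.1050 107.8050 95.7100 1.4550] k=[111 102 111 94 2]
t=9: x=[110.8650 102.2700 110.6100 92.8750 3.3800] k=[106 100 109 92 8]
t=10: x=[105.9100 100.2250 108.6100 90.9950 9.2600] k=[106 104 105 93 12]
t=11: x=[105.9700 104.0450 104.8050 91.9650 13.2150] k=[111 104 100 93 15]
t=12: x=[110.8950 104.0450 99.9550 91.9350 16.1700] k=[111 101 100 95 14]
t=13: x=[110.8500 101.1350 99.9400 93.8600 15.2150] k=[111 97 103 99 18]
t=14: x=[110.7900 97.3000 102.8500 97.8450 19.2150] k=[107 92 103 97 14]
t=15: x=[106.7750 92.3900 102.7450 95.8450 15.2450] k=[103 87 102 94 13]
t=16: x=[102.7600 87.4650 101.6550 92.9050 14.2150] k=[100 87 101 94 18]
t=17: x=[99.8050 87.4050 100.6850 92.9650 19.1400] k=[97 91 103 92 17]
t=18: x=[96.9100 91.2700 102.6550 91.0400 18.1250] k=[96 91 107 95 22]
t=19: x=[95.9250 91.3150 106.5800 94.0850 23.0950] k=[92 90 108 97 18]
t=20: x=[91.9700 90.3000 107.5650 95.9800 19.1850] k=[89 90 110 92 18]
t=21: x=[89.0150 90.2850 109.4300 91.1600 19.1100] k=[85 91 106 94 23]
t=22: x=[85.0900 91.1350 105.5950 93.1150 24.0650] k=[87 87 107 95 23]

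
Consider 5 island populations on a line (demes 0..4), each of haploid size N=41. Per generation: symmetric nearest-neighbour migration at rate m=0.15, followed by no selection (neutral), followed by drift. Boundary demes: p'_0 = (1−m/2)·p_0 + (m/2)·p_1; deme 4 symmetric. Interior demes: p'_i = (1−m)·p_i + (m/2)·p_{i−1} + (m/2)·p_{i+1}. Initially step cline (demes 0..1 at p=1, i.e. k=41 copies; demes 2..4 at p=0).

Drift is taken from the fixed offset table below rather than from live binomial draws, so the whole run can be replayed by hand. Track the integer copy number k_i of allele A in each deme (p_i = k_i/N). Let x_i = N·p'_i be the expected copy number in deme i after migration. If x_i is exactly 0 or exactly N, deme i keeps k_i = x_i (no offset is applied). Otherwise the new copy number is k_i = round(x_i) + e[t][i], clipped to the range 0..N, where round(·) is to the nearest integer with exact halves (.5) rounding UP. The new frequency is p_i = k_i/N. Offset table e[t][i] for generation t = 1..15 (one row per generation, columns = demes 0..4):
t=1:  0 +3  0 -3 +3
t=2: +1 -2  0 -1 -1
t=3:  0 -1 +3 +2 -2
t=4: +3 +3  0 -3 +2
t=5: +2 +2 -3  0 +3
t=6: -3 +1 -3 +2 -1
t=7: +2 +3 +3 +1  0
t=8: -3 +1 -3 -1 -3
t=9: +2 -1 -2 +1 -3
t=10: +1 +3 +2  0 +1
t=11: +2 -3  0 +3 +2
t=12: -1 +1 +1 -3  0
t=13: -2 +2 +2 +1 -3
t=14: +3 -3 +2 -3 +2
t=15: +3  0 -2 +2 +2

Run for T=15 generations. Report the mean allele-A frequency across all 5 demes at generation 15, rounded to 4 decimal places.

0.4829

t=0: k=[41 41 0 0 0]
t=1: x=[41.0000 37.9250 3.0750 0.0000 0.0000] k=[41 41 3 0 0]
t=2: x=[41.0000 38.1500 5.6250 0.2250 0.0000] k=[41 36 6 0 0]
t=3: x=[40.6250 34.1250 7.8000 0.4500 0.0000] k=[41 33 11 2 0]
t=4: x=[40.4000 31.9500 11.9750 2.5250 0.1500] k=[41 35 12 0 2]
t=5: x=[40.5500 33.7250 12.8250 1.0500 1.8500] k=[41 36 10 1 5]
t=6: x=[40.6250 34.4250 11.2750 1.9750 4.7000] k=[38 35 8 4 4]
t=7: x=[37.7750 33.2000 9.7250 4.3000 4.0000] k=[40 36 13 5 4]
t=8: x=[39.7000 34.5750 14.1250 5.5250 4.0750] k=[37 36 11 5 1]
t=9: x=[36.9250 34.2000 12.4250 5.1500 1.3000] k=[39 33 10 6 0]
t=10: x=[38.5500 31.7250 11.4250 5.8500 0.4500] k=[40 35 13 6 1]
t=11: x=[39.6250 33.7250 14.1250 6.1500 1.3750] k=[41 31 14 9 3]
t=12: x=[40.2500 30.4750 14.9000 8.9250 3.4500] k=[39 31 16 6 3]
t=13: x=[38.4000 30.4750 16.3750 6.5250 3.2250] k=[36 32 18 8 0]
t=14: x=[35.7000 31.2500 18.3000 8.1500 0.6000] k=[39 28 20 5 3]
t=15: x=[38.1750 28.2250 19.4750 5.9750 3.1500] k=[41 28 17 8 5]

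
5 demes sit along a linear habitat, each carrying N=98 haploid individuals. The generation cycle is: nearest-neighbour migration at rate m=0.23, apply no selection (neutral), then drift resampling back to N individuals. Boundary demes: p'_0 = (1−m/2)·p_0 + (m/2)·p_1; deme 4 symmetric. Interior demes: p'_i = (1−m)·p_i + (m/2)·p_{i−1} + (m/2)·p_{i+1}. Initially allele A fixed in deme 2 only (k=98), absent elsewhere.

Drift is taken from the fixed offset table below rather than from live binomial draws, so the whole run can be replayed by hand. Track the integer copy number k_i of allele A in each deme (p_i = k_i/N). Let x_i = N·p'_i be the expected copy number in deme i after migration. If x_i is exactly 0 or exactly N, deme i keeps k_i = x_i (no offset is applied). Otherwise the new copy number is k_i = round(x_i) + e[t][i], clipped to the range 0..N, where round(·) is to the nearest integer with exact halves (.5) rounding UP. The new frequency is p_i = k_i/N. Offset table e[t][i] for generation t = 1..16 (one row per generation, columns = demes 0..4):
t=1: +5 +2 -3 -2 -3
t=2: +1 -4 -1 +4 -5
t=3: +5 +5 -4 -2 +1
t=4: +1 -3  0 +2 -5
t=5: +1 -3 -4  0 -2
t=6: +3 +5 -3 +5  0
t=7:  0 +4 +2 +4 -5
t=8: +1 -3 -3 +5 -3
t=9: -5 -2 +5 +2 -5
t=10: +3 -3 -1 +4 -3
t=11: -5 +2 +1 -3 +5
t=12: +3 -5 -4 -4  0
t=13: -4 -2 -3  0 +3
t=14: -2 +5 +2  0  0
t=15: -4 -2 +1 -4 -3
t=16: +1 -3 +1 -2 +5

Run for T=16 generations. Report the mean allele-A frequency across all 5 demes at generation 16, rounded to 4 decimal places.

0.1469

t=0: k=[0 0 98 0 0]
t=1: x=[0.0000 11.2700 75.4600 11.2700 0.0000] k=[0 13 72 9 0]
t=2: x=[1.4950 18.2900 57.9700 15.2100 1.0350] k=[2 14 57 19 0]
t=3: x=[3.3800 17.5650 47.6850 21.1850 2.1850] k=[8 23 44 19 3]
t=4: x=[9.7250 23.6900 38.7100 20.0350 4.8400] k=[11 21 39 22 0]
t=5: x=[12.1500 21.9200 34.9750 21.4250 2.5300] k=[13 19 31 21 1]
t=6: x=[13.6900 19.6900 28.4700 19.8500 3.3000] k=[17 25 25 25 3]
t=7: x=[17.9200 24.0800 25.0000 22.4700 5.5300] k=[18 28 27 26 1]
t=8: x=[19.1500 26.7350 27.0000 23.2400 3.8750] k=[20 24 24 28 1]
t=9: x=[20.4600 23.5400 24.4600 24.4350 4.1050] k=[15 22 29 26 0]
t=10: x=[15.8050 22.0000 27.8500 23.3550 2.9900] k=[19 19 27 27 0]
t=11: x=[19.0000 19.9200 26.0800 23.8950 3.1050] k=[14 22 27 21 8]
t=12: x=[14.9200 21.6550 25.7350 20.1950 9.4950] k=[18 17 22 16 9]
t=13: x=[17.8850 17.6900 20.7350 15.8850 9.8050] k=[14 16 18 16 13]
t=14: x=[14.2300 16.0000 17.5400 15.8850 13.3450] k=[12 21 20 16 13]
t=15: x=[13.0350 19.8500 19.6550 16.1150 13.3450] k=[9 18 21 12 10]
t=16: x=[10.0350 17.3100 19.6200 12.8050 10.2300] k=[11 14 21 11 15]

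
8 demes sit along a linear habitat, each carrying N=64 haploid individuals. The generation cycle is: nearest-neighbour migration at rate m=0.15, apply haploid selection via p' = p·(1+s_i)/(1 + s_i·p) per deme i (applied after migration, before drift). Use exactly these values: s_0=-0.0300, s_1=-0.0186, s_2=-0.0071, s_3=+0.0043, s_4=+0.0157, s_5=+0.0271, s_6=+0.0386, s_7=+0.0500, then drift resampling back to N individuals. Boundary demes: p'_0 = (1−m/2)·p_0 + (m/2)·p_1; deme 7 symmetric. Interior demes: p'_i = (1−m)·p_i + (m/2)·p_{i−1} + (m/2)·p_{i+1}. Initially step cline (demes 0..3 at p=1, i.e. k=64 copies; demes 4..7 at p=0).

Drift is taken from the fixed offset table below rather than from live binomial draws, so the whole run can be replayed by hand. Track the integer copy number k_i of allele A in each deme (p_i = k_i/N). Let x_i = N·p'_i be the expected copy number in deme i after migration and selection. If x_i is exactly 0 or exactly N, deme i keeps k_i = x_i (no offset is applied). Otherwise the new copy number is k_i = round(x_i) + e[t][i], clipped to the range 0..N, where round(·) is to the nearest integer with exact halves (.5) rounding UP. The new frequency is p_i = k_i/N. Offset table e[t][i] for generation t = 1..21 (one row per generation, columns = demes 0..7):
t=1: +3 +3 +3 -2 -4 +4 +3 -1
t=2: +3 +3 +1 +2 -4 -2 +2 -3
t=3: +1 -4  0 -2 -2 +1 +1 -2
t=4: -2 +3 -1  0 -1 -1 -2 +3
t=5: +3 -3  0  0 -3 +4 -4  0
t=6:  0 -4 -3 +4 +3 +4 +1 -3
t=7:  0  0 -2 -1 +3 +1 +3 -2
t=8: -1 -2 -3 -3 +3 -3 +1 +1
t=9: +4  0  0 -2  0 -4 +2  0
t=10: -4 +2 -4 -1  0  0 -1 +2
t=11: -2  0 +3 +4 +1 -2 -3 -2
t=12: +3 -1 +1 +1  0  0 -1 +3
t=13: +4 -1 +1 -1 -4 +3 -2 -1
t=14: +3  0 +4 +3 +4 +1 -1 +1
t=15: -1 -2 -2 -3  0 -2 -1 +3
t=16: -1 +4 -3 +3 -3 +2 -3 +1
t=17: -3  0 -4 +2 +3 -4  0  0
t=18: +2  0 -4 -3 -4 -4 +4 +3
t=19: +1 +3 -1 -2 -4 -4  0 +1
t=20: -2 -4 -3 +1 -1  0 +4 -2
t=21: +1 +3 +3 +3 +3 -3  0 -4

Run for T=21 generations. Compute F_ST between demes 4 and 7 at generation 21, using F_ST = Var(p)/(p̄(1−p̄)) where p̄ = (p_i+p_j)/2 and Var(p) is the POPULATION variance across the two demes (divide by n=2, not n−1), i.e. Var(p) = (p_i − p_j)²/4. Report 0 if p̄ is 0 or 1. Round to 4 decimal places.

t=0: k=[64 64 64 64 0 0 0 0]
t=1: x=[64.0000 64.0000 64.0000 59.2190 4.8696 0.0000 0.0000 0.0000] k=[64 64 64 57 1 0 0 0]
t=2: x=[64.0000 64.0000 63.4713 53.3631 5.1989 0.0770 0.0000 0.0000] k=[64 64 64 55 1 0 0 0]
t=3: x=[64.0000 64.0000 63.3202 51.6678 5.0469 0.0770 0.0000 0.0000] k=[64 64 63 50 3 1 0 0]
t=4: x=[64.0000 63.9236 62.0868 47.5026 6.4650 1.1036 0.0779 0.0000] k=[64 64 61 48 5 0 0 0]
t=5: x=[64.0000 63.7708 60.2248 45.8059 7.9579 0.3851 0.0000 0.0000] k=[64 61 60 46 5 4 0 0]
t=6: x=[63.7681 61.0984 58.9922 44.0340 8.1097 3.8711 0.3115 0.0000] k=[64 57 56 48 11 8 1 0]
t=7: x=[63.4589 57.3388 55.4222 45.8808 13.7171 7.8830 1.5047 0.0787] k=[63 57 53 45 17 9 5 0]
t=8: x=[62.5062 57.0343 52.6335 43.5597 18.7056 9.5146 5.1000 0.3936] k=[62 55 50 41 22 7 6 1]
t=9: x=[61.4001 55.0058 49.6207 40.3141 22.5269 8.2401 5.8997 1.4422] k=[64 55 50 38 23 4 8 1]
t=10: x=[63.3044 55.1579 49.3948 37.8414 22.9287 5.8659 7.4198 1.5993] k=[59 57 45 37 23 6 6 4]
t=11: x=[58.7039 56.1212 45.2055 36.6172 23.0040 7.4492 6.0544 4.3434] k=[57 56 48 41 24 5 3 2]
t=12: x=[56.7310 55.3353 47.9896 40.3141 24.0835 6.4280 3.1878 2.1752] k=[60 54 49 41 24 6 2 5]
t=13: x=[59.4222 53.9165 48.6922 40.3890 24.1588 7.2195 2.6185 4.9951] k=[63 53 50 39 20 10 1 4]
t=14: x=[62.1974 53.3595 49.3195 38.4659 20.8936 10.3041 1.9711 3.9521] k=[64 53 53 41 25 11 1 5]
t=15: x=[63.1498 53.6633 52.0308 40.7635 25.3882 11.5510 2.1265 4.9169] k=[62 52 50 38 25 10 1 8]
t=16: x=[61.1687 52.4230 49.1690 37.9913 25.0872 10.6859 2.2819 7.8032] k=[60 56 46 41 22 13 0 9]
t=17: x=[59.5762 55.4113 46.2839 40.0144 22.9789 12.9744 1.7120 8.6848] k=[57 55 42 42 26 9 2 9]
t=18: x=[56.6542 54.0178 42.8743 40.8634 26.1656 9.9731 3.1619 8.8402] k=[59 54 39 38 22 6 7 12]
t=19: x=[58.4731 53.0810 39.9431 36.9420 22.2255 7.4492 7.5485 12.0964] k=[59 56 39 35 18 3 8 13]
t=20: x=[58.6270 54.8031 39.8680 34.0934 18.3532 4.6132 8.2689 13.1268] k=[57 51 37 35 17 5 12 11]
t=21: x=[56.3471 50.1978 37.7898 33.8684 17.6484 6.5812 11.7592 11.5290] k=[57 53 41 37 21 4 12 8]

0.0589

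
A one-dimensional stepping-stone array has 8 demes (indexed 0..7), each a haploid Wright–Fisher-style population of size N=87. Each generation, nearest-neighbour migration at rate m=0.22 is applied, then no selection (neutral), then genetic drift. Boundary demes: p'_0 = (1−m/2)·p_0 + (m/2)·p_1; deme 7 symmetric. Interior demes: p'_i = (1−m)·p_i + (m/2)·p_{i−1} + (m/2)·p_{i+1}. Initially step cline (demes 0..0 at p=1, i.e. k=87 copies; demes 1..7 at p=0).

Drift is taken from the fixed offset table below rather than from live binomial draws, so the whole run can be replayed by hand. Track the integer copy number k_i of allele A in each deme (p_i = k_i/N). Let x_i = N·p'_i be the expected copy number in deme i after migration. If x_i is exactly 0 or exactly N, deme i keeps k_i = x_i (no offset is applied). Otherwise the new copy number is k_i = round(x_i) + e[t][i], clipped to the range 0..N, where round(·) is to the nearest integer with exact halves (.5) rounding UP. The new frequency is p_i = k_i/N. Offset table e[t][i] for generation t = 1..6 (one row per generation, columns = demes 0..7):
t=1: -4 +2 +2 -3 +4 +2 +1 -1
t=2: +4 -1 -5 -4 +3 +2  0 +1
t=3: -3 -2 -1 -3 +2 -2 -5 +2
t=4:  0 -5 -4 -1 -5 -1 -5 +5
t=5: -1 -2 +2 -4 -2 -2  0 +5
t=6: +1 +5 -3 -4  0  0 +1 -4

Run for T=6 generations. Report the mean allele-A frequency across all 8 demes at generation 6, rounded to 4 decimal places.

0.1063

t=0: k=[87 0 0 0 0 0 0 0]
t=1: x=[77.4300 9.5700 0.0000 0.0000 0.0000 0.0000 0.0000 0.0000] k=[73 12 0 0 0 0 0 0]
t=2: x=[66.2900 17.3900 1.3200 0.0000 0.0000 0.0000 0.0000 0.0000] k=[70 16 0 0 0 0 0 0]
t=3: x=[64.0600 20.1800 1.7600 0.0000 0.0000 0.0000 0.0000 0.0000] k=[61 18 1 0 0 0 0 0]
t=4: x=[56.2700 20.8600 2.7600 0.1100 0.0000 0.0000 0.0000 0.0000] k=[56 16 0 0 0 0 0 0]
t=5: x=[51.6000 18.6400 1.7600 0.0000 0.0000 0.0000 0.0000 0.0000] k=[51 17 4 0 0 0 0 0]
t=6: x=[47.2600 19.3100 4.9900 0.4400 0.0000 0.0000 0.0000 0.0000] k=[48 24 2 0 0 0 0 0]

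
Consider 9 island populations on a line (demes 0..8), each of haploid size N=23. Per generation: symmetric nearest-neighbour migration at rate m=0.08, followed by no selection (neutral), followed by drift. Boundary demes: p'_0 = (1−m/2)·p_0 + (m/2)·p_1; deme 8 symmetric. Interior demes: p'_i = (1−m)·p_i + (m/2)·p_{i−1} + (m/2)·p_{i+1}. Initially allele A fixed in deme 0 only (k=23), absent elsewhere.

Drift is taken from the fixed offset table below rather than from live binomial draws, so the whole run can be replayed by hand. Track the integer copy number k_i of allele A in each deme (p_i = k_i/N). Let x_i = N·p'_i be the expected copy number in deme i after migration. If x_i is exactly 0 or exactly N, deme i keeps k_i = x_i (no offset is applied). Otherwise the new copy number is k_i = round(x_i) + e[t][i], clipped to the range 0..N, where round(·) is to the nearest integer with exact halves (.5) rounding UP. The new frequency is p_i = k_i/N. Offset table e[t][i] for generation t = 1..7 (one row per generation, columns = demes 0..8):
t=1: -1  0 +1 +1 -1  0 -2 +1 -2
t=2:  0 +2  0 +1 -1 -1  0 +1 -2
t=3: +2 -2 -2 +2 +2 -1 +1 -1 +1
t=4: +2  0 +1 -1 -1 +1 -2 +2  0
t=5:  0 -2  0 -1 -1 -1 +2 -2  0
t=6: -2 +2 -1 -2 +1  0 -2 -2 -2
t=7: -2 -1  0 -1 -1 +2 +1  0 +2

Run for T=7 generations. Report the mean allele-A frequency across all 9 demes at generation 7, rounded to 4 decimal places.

t=0: k=[23 0 0 0 0 0 0 0 0]
t=1: x=[22.0800 0.9200 0.0000 0.0000 0.0000 0.0000 0.0000 0.0000 0.0000] k=[21 1 0 0 0 0 0 0 0]
t=2: x=[20.2000 1.7600 0.0400 0.0000 0.0000 0.0000 0.0000 0.0000 0.0000] k=[20 4 0 0 0 0 0 0 0]
t=3: x=[19.3600 4.4800 0.1600 0.0000 0.0000 0.0000 0.0000 0.0000 0.0000] k=[21 2 0 0 0 0 0 0 0]
t=4: x=[20.2400 2.6800 0.0800 0.0000 0.0000 0.0000 0.0000 0.0000 0.0000] k=[22 3 1 0 0 0 0 0 0]
t=5: x=[21.2400 3.6800 1.0400 0.0400 0.0000 0.0000 0.0000 0.0000 0.0000] k=[21 2 1 0 0 0 0 0 0]
t=6: x=[20.2400 2.7200 1.0000 0.0400 0.0000 0.0000 0.0000 0.0000 0.0000] k=[18 5 0 0 0 0 0 0 0]
t=7: x=[17.4800 5.3200 0.2000 0.0000 0.0000 0.0000 0.0000 0.0000 0.0000] k=[15 4 0 0 0 0 0 0 0]

0.0918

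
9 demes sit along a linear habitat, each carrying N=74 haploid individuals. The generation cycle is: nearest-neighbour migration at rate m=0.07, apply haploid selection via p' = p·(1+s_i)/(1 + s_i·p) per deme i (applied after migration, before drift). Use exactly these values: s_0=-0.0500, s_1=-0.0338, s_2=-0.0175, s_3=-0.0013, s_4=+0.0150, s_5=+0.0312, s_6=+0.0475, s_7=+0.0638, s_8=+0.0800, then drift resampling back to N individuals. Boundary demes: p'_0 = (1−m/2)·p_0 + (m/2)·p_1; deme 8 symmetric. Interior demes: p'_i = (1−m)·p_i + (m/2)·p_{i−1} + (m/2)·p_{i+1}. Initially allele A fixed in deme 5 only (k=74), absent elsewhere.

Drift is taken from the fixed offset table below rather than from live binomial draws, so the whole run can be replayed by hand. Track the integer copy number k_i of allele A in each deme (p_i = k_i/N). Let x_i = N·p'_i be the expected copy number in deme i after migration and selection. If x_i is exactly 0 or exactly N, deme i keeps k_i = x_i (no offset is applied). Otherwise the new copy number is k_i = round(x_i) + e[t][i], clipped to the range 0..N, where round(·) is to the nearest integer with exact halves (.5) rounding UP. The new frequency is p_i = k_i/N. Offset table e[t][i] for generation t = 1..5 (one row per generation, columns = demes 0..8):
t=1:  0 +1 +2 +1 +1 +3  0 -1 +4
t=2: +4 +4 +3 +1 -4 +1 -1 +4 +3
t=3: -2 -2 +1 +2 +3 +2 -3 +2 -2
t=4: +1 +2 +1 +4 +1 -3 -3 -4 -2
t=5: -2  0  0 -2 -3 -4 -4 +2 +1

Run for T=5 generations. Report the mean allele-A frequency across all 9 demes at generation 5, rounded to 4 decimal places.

0.1156

t=0: k=[0 0 0 0 0 74 0 0 0]
t=1: x=[0.0000 0.0000 0.0000 0.0000 2.6275 68.9661 2.7085 0.0000 0.0000] k=[0 0 0 0 4 72 3 0 0]
t=2: x=[0.0000 0.0000 0.0000 0.1398 6.3256 67.3922 5.5433 0.1117 0.0000] k=[0 0 0 1 2 68 5 4 0]
t=3: x=[0.0000 0.0000 0.0344 0.9987 4.3354 63.7591 7.4762 4.1296 0.1512] k=[0 0 1 3 7 66 4 6 0]
t=4: x=[0.0000 0.0338 1.0171 3.0662 9.0425 62.0755 6.5103 6.0551 0.2267] k=[0 2 2 7 10 59 4 2 0]
t=5: x=[0.0665 1.8664 2.1380 6.9218 11.7565 55.7852 6.1101 2.1239 0.0756] k=[0 2 2 5 9 52 2 4 1]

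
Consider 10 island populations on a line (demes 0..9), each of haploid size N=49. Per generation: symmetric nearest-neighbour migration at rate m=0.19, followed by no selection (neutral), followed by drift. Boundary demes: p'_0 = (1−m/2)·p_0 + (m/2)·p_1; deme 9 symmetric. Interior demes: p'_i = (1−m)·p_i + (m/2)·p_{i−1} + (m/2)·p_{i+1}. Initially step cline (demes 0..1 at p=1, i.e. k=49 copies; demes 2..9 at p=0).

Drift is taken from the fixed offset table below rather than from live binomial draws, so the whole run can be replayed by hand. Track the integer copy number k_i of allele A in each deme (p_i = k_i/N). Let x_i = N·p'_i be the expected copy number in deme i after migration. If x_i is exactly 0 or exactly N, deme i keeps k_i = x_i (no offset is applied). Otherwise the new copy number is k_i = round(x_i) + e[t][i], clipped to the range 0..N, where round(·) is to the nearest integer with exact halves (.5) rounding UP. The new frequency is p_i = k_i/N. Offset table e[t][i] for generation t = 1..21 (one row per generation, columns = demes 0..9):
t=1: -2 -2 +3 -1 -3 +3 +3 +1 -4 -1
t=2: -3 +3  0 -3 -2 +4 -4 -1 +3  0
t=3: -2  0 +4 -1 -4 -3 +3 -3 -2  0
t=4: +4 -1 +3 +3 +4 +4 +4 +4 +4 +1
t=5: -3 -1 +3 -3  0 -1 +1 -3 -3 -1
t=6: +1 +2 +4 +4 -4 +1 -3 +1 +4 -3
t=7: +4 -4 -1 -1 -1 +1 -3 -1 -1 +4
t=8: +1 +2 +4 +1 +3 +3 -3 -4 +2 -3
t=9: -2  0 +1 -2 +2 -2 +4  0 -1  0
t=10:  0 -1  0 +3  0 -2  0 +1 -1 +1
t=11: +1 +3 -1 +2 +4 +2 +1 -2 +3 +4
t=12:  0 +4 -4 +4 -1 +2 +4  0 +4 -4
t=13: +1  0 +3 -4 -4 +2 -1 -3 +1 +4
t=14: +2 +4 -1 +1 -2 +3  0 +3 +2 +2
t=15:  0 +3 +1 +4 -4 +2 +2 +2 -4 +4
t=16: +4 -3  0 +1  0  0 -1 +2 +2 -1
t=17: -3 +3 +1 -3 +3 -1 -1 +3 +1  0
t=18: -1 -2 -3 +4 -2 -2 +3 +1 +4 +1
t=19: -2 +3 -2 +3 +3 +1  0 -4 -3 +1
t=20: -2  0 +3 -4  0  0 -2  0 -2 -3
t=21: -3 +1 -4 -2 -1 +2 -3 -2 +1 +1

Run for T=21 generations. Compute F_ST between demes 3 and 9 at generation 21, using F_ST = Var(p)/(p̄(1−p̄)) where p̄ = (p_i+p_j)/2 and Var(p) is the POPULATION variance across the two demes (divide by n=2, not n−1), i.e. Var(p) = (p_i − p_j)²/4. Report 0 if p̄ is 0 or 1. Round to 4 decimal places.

0.1778

t=0: k=[49 49 0 0 0 0 0 0 0 0]
t=1: x=[49.0000 44.3450 4.6550 0.0000 0.0000 0.0000 0.0000 0.0000 0.0000 0.0000] k=[49 42 8 0 0 0 0 0 0 0]
t=2: x=[48.3350 39.4350 10.4700 0.7600 0.0000 0.0000 0.0000 0.0000 0.0000 0.0000] k=[45 42 10 0 0 0 0 0 0 0]
t=3: x=[44.7150 39.2450 12.0900 0.9500 0.0000 0.0000 0.0000 0.0000 0.0000 0.0000] k=[43 39 16 0 0 0 0 0 0 0]
t=4: x=[42.6200 37.1950 16.6650 1.5200 0.0000 0.0000 0.0000 0.0000 0.0000 0.0000] k=[47 36 20 5 0 0 0 0 0 0]
t=5: x=[45.9550 35.5250 20.0950 5.9500 0.4750 0.0000 0.0000 0.0000 0.0000 0.0000] k=[43 35 23 3 0 0 0 0 0 0]
t=6: x=[42.2400 34.6200 22.2400 4.6150 0.2850 0.0000 0.0000 0.0000 0.0000 0.0000] k=[43 37 26 9 0 0 0 0 0 0]
t=7: x=[42.4300 36.5250 25.4300 9.7600 0.8550 0.0000 0.0000 0.0000 0.0000 0.0000] k=[46 33 24 9 0 0 0 0 0 0]
t=8: x=[44.7650 33.3800 23.4300 9.5700 0.8550 0.0000 0.0000 0.0000 0.0000 0.0000] k=[46 35 27 11 4 0 0 0 0 0]
t=9: x=[44.9550 35.2850 26.2400 11.8550 4.2850 0.3800 0.0000 0.0000 0.0000 0.0000] k=[43 35 27 10 6 0 0 0 0 0]
t=10: x=[42.2400 35.0000 26.1450 11.2350 5.8100 0.5700 0.0000 0.0000 0.0000 0.0000] k=[42 34 26 14 6 0 0 0 0 0]
t=11: x=[41.2400 34.0000 25.6200 14.3800 6.1900 0.5700 0.0000 0.0000 0.0000 0.0000] k=[42 37 25 16 10 3 0 0 0 0]
t=12: x=[41.5250 36.3350 25.2850 16.2850 9.9050 3.3800 0.2850 0.0000 0.0000 0.0000] k=[42 40 21 20 9 5 4 0 0 0]
t=13: x=[41.8100 38.3850 22.7100 19.0500 9.6650 5.2850 3.7150 0.3800 0.0000 0.0000] k=[43 38 26 15 6 7 3 0 0 0]
t=14: x=[42.5250 37.3350 26.0950 15.1900 6.9500 6.5250 3.0950 0.2850 0.0000 0.0000] k=[45 41 25 16 5 10 3 3 0 0]
t=15: x=[44.6200 39.8600 25.6650 15.8100 6.5200 8.8600 3.6650 2.7150 0.2850 0.0000] k=[45 43 27 20 3 11 6 5 0 0]
t=16: x=[44.8100 41.6700 27.8550 19.0500 5.3750 9.7650 6.3800 4.6200 0.4750 0.0000] k=[49 39 28 20 5 10 5 7 2 0]
t=17: x=[48.0500 38.9050 28.2850 19.3350 6.9000 9.0500 5.6650 6.3350 2.2850 0.1900] k=[45 42 29 16 10 8 5 9 3 0]
t=18: x=[44.7150 41.0500 29.0000 16.6650 10.3800 7.9050 5.6650 8.0500 3.2850 0.2850] k=[44 39 26 21 8 6 9 9 7 1]
t=19: x=[43.5250 38.2400 26.7600 20.2400 9.0450 6.4750 8.7150 8.8100 6.6200 1.5700] k=[42 41 25 23 12 7 9 5 4 3]
t=20: x=[41.9050 39.5750 26.3300 22.1450 12.5700 7.6650 8.4300 5.2850 4.0000 3.0950] k=[40 40 29 18 13 8 6 5 2 0]
t=21: x=[40.0000 38.9550 29.0000 18.5700 13.0000 8.2850 6.0950 4.8100 2.0950 0.1900] k=[37 40 25 17 12 10 3 3 3 1]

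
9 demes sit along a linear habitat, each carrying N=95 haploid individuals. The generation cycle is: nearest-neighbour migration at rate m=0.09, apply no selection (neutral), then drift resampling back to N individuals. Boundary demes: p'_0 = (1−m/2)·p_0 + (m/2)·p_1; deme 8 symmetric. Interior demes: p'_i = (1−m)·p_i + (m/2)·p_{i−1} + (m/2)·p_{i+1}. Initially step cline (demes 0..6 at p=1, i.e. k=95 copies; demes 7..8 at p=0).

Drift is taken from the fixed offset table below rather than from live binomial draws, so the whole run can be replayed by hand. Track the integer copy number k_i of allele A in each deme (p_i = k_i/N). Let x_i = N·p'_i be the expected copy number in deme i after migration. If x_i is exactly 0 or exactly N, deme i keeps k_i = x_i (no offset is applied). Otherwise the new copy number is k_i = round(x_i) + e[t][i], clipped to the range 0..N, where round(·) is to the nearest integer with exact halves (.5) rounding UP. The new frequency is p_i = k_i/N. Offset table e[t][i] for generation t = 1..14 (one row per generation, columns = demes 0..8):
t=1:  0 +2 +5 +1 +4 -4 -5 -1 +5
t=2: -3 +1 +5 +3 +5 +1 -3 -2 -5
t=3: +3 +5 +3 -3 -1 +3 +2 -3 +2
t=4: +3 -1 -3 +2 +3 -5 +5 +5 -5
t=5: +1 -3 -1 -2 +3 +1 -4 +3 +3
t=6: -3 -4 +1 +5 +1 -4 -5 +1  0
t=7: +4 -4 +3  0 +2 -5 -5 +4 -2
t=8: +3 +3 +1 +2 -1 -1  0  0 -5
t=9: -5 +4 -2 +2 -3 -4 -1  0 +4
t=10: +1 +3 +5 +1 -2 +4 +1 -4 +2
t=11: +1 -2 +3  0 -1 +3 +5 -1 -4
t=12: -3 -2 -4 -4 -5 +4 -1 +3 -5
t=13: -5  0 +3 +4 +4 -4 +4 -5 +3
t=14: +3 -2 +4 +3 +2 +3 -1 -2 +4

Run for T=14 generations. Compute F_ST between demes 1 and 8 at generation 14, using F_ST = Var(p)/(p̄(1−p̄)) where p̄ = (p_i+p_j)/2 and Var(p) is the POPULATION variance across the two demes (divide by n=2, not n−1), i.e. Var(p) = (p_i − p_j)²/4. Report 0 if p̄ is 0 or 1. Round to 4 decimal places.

0.8095

t=0: k=[95 95 95 95 95 95 95 0 0]
t=1: x=[95.0000 95.0000 95.0000 95.0000 95.0000 95.0000 90.7250 4.2750 0.0000] k=[95 95 95 95 95 95 86 3 0]
t=2: x=[95.0000 95.0000 95.0000 95.0000 95.0000 94.5950 82.6700 6.6000 0.1350] k=[95 95 95 95 95 95 80 5 0]
t=3: x=[95.0000 95.0000 95.0000 95.0000 95.0000 94.3250 77.3000 8.1500 0.2250] k=[95 95 95 95 95 95 79 5 2]
t=4: x=[95.0000 95.0000 95.0000 95.0000 95.0000 94.2800 76.3900 8.1950 2.1350] k=[95 95 95 95 95 89 81 13 0]
t=5: x=[95.0000 95.0000 95.0000 95.0000 94.7300 88.9100 78.3000 15.4750 0.5850] k=[95 95 95 95 95 90 74 18 4]
t=6: x=[95.0000 95.0000 95.0000 95.0000 94.7750 89.5050 72.2000 19.8900 4.6300] k=[95 95 95 95 95 86 67 21 5]
t=7: x=[95.0000 95.0000 95.0000 95.0000 94.5950 85.5500 65.7850 22.3500 5.7200] k=[95 95 95 95 95 81 61 26 4]
t=8: x=[95.0000 95.0000 95.0000 95.0000 94.3700 80.7300 60.3250 26.5850 4.9900] k=[95 95 95 95 93 80 60 27 0]
t=9: x=[95.0000 95.0000 95.0000 94.9100 92.5050 79.6850 59.4150 27.2700 1.2150] k=[95 95 95 95 90 76 58 27 5]
t=10: x=[95.0000 95.0000 95.0000 94.7750 89.5950 75.8200 57.4150 27.4050 5.9900] k=[95 95 95 95 88 80 58 23 8]
t=11: x=[95.0000 95.0000 95.0000 94.6850 87.9550 79.3700 57.4150 23.9000 8.6750] k=[95 95 95 95 87 82 62 23 5]
t=12: x=[95.0000 95.0000 95.0000 94.6400 87.1350 81.3250 61.1450 23.9450 5.8100] k=[95 95 95 91 82 85 60 27 1]
t=13: x=[95.0000 95.0000 94.8200 90.7750 82.5400 83.7400 59.6400 27.3150 2.1700] k=[95 95 95 95 87 80 64 22 5]
t=14: x=[95.0000 95.0000 95.0000 94.6400 87.0450 79.5950 62.8300 23.1250 5.7650] k=[95 95 95 95 89 83 62 21 10]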